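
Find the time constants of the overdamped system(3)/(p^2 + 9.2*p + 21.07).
Overdamped: real poles at -4.3, -4.9. τ = -1/pole → τ₁ = 0.2326, τ₂ = 0.2041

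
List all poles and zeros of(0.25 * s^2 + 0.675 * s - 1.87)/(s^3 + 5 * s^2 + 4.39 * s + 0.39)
Set denominator = 0: s^3 + 5*s^2 + 4.39*s + 0.39 = (s + 3.9)(s + 1)(s + 0.1) = 0 → Poles: -0.1, -1, -3.9
Set numerator = 0: 0.25*s^2 + 0.675*s - 1.87 = 0.25*(s + 4.4)(s - 1.7) = 0 → Zeros: -4.4, 1.7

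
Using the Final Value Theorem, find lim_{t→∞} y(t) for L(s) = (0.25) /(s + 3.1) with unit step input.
FVT: lim_{t→∞} y(t) = lim_{s→0} s*Y(s) where Y(s) = L(s)/s.
= lim_{s→0} L(s) = L(0) = num(0)/den(0) = 0.25/3.1 = 0.08065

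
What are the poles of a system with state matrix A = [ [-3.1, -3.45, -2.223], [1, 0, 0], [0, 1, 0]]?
Eigenvalues solve det(λI - A) = 0.
Characteristic polynomial: λ^3 + 3.1*λ^2 + 3.45*λ + 2.223 = 0.
Factor: (λ + 1.9)(λ^2 + 1.2*λ + 1.17) = 0.
Roots: -0.6 + 0.9j, -0.6 - 0.9j, -1.9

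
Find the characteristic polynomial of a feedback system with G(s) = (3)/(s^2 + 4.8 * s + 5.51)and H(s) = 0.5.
Characteristic poly = G_den * H_den + G_num * H_num = (s^2 + 4.8*s + 5.51) + (1.5) = s^2 + 4.8*s + 7.01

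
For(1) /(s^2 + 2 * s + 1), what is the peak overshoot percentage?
Standard form: ωn²/(s²+2ζωn·s+ωn²) → ωn = 1, ζ = 1.
ζ ≥ 1, so the response is non-oscillatory: peak overshoot = 0%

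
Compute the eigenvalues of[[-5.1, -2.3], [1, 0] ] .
Eigenvalues solve det(λI - A) = 0.
Characteristic polynomial: λ^2 + 5.1*λ + 2.3 = 0.
Factor: (λ + 0.5)(λ + 4.6) = 0.
Roots: -0.5, -4.6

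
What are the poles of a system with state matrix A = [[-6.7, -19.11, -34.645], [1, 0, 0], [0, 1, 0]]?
Eigenvalues solve det(λI - A) = 0.
Characteristic polynomial: λ^3 + 6.7*λ^2 + 19.11*λ + 34.645 = 0.
Factor: (λ + 4.1)(λ^2 + 2.6*λ + 8.45) = 0.
Roots: -1.3 + 2.6j, -1.3 - 2.6j, -4.1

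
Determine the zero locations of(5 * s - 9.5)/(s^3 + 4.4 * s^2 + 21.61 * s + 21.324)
Set numerator = 0: 5*s - 9.5 = 0 → Zeros: 1.9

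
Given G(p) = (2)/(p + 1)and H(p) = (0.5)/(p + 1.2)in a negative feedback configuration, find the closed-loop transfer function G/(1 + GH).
Closed-loop T = G/(1+GH).
Numerator: G_num * H_den = 2*p + 2.4.
Denominator: G_den * H_den + G_num * H_num = (p^2 + 2.2*p + 1.2) + (1) = p^2 + 2.2*p + 2.2.
T(p) = (2*p + 2.4)/(p^2 + 2.2*p + 2.2)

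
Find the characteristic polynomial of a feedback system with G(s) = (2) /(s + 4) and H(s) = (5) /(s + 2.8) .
Characteristic poly = G_den * H_den + G_num * H_num = (s^2 + 6.8*s + 11.2) + (10) = s^2 + 6.8*s + 21.2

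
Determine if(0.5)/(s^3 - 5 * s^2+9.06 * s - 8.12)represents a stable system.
Denominator: s^3 - 5*s^2 + 9.06*s - 8.12 = (s - 2.8)(s^2 - 2.2*s + 2.9). Poles: 1.1 + 1.3j, 1.1 - 1.3j, 2.8. All Re(p)<0: No (unstable)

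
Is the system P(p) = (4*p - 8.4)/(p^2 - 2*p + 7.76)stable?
Denominator: p^2 - 2*p + 7.76. Poles: 1 + 2.6j, 1 - 2.6j. All Re(p)<0: No (unstable)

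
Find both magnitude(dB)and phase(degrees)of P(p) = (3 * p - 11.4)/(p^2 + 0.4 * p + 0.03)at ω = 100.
Substitute p = j*100: P(j100) = 0.00125998 - 0.0299951j.
|P| = 20*log₁₀(sqrt(Re²+Im²)) = -30.45 dB.
∠P = atan2(Im, Re) = -87.59°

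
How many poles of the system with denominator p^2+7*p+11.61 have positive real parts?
p^2 + 7*p + 11.61 = (p + 2.7)(p + 4.3). Poles: -2.7, -4.3. RHP poles (Re>0): 0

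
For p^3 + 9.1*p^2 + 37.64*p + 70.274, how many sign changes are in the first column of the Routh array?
Routh array:
p^3: [1, 37.64]; p^2: [9.1, 70.274]; p^1: [29.9176]; p^0: [70.274]
First column: [1, 9.1, 29.9176, 70.274]. Sign changes = 0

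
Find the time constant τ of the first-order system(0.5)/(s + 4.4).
First-order system: τ = -1/pole. Pole = -4.4. τ = -1/(-4.4) = 0.2273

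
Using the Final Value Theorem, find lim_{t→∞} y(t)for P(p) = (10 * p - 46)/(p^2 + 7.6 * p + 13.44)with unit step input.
FVT: lim_{t→∞} y(t) = lim_{p→0} p*Y(p) where Y(p) = P(p)/p.
= lim_{p→0} P(p) = P(0) = num(0)/den(0) = -46/13.44 = -3.423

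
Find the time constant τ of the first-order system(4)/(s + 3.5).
First-order system: τ = -1/pole. Pole = -3.5. τ = -1/(-3.5) = 0.2857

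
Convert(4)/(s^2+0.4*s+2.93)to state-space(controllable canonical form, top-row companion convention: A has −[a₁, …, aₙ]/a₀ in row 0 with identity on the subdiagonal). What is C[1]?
Reachable canonical form: C = numerator coefficients (right-aligned, zero-padded to length n).
num = 4, C = [[0, 4]].
C[1] = 4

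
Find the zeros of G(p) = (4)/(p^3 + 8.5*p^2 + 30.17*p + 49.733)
Numerator is a nonzero constant (4) → Zeros: none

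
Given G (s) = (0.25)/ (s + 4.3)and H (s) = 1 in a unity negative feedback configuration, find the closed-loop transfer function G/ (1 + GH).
Closed-loop T = G/(1+GH).
Numerator: G_num * H_den = 0.25.
Denominator: G_den * H_den + G_num * H_num = (s + 4.3) + (0.25) = s + 4.55.
T(s) = (0.25)/(s + 4.55)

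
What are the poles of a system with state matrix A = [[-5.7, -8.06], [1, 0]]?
Eigenvalues solve det(λI - A) = 0.
Characteristic polynomial: λ^2 + 5.7*λ + 8.06 = 0.
Factor: (λ + 2.6)(λ + 3.1) = 0.
Roots: -2.6, -3.1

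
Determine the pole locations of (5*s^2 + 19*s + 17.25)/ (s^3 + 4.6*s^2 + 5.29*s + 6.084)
Set denominator = 0: s^3 + 4.6*s^2 + 5.29*s + 6.084 = (s + 3.6)(s^2 + s + 1.69) = 0 → Poles: -0.5 + 1.2j, -0.5 - 1.2j, -3.6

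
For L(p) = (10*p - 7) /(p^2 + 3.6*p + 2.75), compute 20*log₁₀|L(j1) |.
Substitute p = j*1: L(j1) = 1.48229 + 2.665j.
|L(j1)| = sqrt(Re² + Im²) = 3.049.
20*log₁₀(3.049) = 9.68 dB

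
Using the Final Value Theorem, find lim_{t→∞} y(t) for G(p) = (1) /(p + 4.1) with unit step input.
FVT: lim_{t→∞} y(t) = lim_{p→0} p*Y(p) where Y(p) = G(p)/p.
= lim_{p→0} G(p) = G(0) = num(0)/den(0) = 1/4.1 = 0.2439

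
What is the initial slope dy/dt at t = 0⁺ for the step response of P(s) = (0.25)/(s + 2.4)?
IVT: y'(0⁺) = lim_{s→∞} s²·Y(s) = lim_{s→∞} s·P(s).
deg(num) = 0, deg(den) = 1, relative degree = 1, so s·P(s) → (leading num)/(leading den) = 0.25/1 = 0.25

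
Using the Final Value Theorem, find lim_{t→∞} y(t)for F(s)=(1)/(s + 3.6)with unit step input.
FVT: lim_{t→∞} y(t) = lim_{s→0} s*Y(s) where Y(s) = F(s)/s.
= lim_{s→0} F(s) = F(0) = num(0)/den(0) = 1/3.6 = 0.2778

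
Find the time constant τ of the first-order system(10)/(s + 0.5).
First-order system: τ = -1/pole. Pole = -0.5. τ = -1/(-0.5) = 2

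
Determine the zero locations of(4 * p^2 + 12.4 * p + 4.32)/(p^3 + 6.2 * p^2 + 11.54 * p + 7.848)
Set numerator = 0: 4*p^2 + 12.4*p + 4.32 = 4*(p + 0.4)(p + 2.7) = 0 → Zeros: -0.4, -2.7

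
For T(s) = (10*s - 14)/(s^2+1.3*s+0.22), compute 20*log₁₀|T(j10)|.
Substitute s = j*10: T(j10) = 0.266361 - 0.967502j.
|T(j10)| = sqrt(Re² + Im²) = 1.003.
20*log₁₀(1.003) = 0.03 dB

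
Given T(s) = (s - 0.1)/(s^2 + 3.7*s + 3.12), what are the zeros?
Set numerator = 0: s - 0.1 = 0 → Zeros: 0.1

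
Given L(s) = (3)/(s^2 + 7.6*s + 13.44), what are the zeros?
Numerator is a nonzero constant (3) → Zeros: none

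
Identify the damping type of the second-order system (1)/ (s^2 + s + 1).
Standard form: ωn²/(s²+2ζωn·s+ωn²) gives ωn=1, ζ=0.5.
Underdamped (ζ = 0.5 < 1)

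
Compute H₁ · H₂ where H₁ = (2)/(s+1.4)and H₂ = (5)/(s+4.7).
Series: H = H₁ · H₂ = (n₁·n₂)/(d₁·d₂).
Num: n₁·n₂ = 10. Den: d₁·d₂ = s^2 + 6.1*s + 6.58.
H(s) = (10)/(s^2 + 6.1*s + 6.58)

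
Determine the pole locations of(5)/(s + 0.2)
Set denominator = 0: s + 0.2 = 0 → Poles: -0.2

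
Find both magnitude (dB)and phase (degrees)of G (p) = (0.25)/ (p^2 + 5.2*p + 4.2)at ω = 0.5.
Substitute p = j*0.5: G(j0.5) = 0.0441587 - 0.0290665j.
|G| = 20*log₁₀(sqrt(Re²+Im²)) = -25.54 dB.
∠G = atan2(Im, Re) = -33.35°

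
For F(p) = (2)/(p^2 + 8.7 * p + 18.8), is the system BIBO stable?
Denominator: p^2 + 8.7*p + 18.8 = (p + 4.7)(p + 4). Poles: -4, -4.7. All Re(p)<0: Yes (stable)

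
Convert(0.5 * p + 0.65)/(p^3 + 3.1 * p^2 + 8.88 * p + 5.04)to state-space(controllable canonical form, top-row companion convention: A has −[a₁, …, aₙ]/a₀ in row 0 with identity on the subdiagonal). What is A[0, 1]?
Reachable canonical form for den = p^3 + 3.1*p^2 + 8.88*p + 5.04: top row of A = -[a₁,a₂,...,aₙ]/a₀, ones on the subdiagonal, zeros elsewhere.
A = [[-3.1, -8.88, -5.04], [1, 0, 0], [0, 1, 0]].
A[0,1] = -8.88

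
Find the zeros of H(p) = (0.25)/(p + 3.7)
Numerator is a nonzero constant (0.25) → Zeros: none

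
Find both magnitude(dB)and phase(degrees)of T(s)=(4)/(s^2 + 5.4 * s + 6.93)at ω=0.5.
Substitute s = j*0.5: T(j0.5) = 0.514713 - 0.208043j.
|T| = 20*log₁₀(sqrt(Re²+Im²)) = -5.11 dB.
∠T = atan2(Im, Re) = -22.01°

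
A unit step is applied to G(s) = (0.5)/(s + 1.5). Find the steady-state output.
FVT: lim_{t→∞} y(t) = lim_{s→0} s*Y(s) where Y(s) = G(s)/s.
= lim_{s→0} G(s) = G(0) = num(0)/den(0) = 0.5/1.5 = 0.3333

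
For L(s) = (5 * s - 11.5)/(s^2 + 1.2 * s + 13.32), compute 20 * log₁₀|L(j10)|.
Substitute s = j*10: L(j10) = 0.208532 - 0.547965j.
|L(j10)| = sqrt(Re² + Im²) = 0.5863.
20*log₁₀(0.5863) = -4.64 dB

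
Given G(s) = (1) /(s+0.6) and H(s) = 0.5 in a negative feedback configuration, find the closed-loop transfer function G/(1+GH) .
Closed-loop T = G/(1+GH).
Numerator: G_num * H_den = 1.
Denominator: G_den * H_den + G_num * H_num = (s + 0.6) + (0.5) = s + 1.1.
T(s) = (1)/(s + 1.1)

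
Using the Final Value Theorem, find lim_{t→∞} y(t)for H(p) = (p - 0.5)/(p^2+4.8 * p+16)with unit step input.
FVT: lim_{t→∞} y(t) = lim_{p→0} p*Y(p) where Y(p) = H(p)/p.
= lim_{p→0} H(p) = H(0) = num(0)/den(0) = -0.5/16 = -0.03125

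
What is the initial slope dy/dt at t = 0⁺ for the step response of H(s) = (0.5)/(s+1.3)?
IVT: y'(0⁺) = lim_{s→∞} s²·Y(s) = lim_{s→∞} s·H(s).
deg(num) = 0, deg(den) = 1, relative degree = 1, so s·H(s) → (leading num)/(leading den) = 0.5/1 = 0.5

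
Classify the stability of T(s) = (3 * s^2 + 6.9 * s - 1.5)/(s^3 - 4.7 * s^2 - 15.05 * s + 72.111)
Denominator: s^3 - 4.7*s^2 - 15.05*s + 72.111 = (s - 4.3)(s + 3.9)(s - 4.3). Poles: -3.9, 4.3, 4.3. Unstable (2 pole(s) in RHP)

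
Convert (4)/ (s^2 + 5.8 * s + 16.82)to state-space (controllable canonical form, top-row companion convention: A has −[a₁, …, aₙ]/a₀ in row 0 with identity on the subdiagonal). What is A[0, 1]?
Reachable canonical form for den = s^2 + 5.8*s + 16.82: top row of A = -[a₁,a₂,...,aₙ]/a₀, ones on the subdiagonal, zeros elsewhere.
A = [[-5.8, -16.82], [1, 0]].
A[0,1] = -16.82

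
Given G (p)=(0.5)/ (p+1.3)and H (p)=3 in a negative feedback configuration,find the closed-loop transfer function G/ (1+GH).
Closed-loop T = G/(1+GH).
Numerator: G_num * H_den = 0.5.
Denominator: G_den * H_den + G_num * H_num = (p + 1.3) + (1.5) = p + 2.8.
T(p) = (0.5)/(p + 2.8)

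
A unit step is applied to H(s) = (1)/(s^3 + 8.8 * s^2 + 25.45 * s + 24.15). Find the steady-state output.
FVT: lim_{t→∞} y(t) = lim_{s→0} s*Y(s) where Y(s) = H(s)/s.
= lim_{s→0} H(s) = H(0) = num(0)/den(0) = 1/24.15 = 0.04141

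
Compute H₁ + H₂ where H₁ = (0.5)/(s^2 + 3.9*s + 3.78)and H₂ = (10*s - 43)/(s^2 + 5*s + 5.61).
Parallel: H = H₁ + H₂ = (n₁·d₂ + n₂·d₁)/(d₁·d₂).
n₁·d₂ = 0.5*s^2 + 2.5*s + 2.805. n₂·d₁ = 10*s^3 - 4*s^2 - 129.9*s - 162.54. Sum = 10*s^3 - 3.5*s^2 - 127.4*s - 159.735. d₁·d₂ = s^4 + 8.9*s^3 + 28.89*s^2 + 40.779*s + 21.2058.
H(s) = (10*s^3 - 3.5*s^2 - 127.4*s - 159.735)/(s^4 + 8.9*s^3 + 28.89*s^2 + 40.779*s + 21.2058)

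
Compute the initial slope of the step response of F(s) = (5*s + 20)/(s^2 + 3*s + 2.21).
IVT: y'(0⁺) = lim_{s→∞} s²·Y(s) = lim_{s→∞} s·F(s).
deg(num) = 1, deg(den) = 2, relative degree = 1, so s·F(s) → (leading num)/(leading den) = 5/1 = 5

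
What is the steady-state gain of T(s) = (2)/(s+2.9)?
DC gain = T(0) = num(0)/den(0) = 2/2.9 = 0.6897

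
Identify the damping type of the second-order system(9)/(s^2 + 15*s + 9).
Standard form: ωn²/(s²+2ζωn·s+ωn²) gives ωn=3, ζ=2.5.
Overdamped (ζ = 2.5 > 1)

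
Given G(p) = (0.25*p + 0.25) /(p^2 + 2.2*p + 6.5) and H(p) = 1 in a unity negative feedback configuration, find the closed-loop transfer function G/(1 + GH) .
Closed-loop T = G/(1+GH).
Numerator: G_num * H_den = 0.25*p + 0.25.
Denominator: G_den * H_den + G_num * H_num = (p^2 + 2.2*p + 6.5) + (0.25*p + 0.25) = p^2 + 2.45*p + 6.75.
T(p) = (0.25*p + 0.25)/(p^2 + 2.45*p + 6.75)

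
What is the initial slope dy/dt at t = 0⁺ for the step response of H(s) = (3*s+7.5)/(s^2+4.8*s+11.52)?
IVT: y'(0⁺) = lim_{s→∞} s²·Y(s) = lim_{s→∞} s·H(s).
deg(num) = 1, deg(den) = 2, relative degree = 1, so s·H(s) → (leading num)/(leading den) = 3/1 = 3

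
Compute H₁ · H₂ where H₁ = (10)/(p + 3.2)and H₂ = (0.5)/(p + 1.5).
Series: H = H₁ · H₂ = (n₁·n₂)/(d₁·d₂).
Num: n₁·n₂ = 5. Den: d₁·d₂ = p^2 + 4.7*p + 4.8.
H(p) = (5)/(p^2 + 4.7*p + 4.8)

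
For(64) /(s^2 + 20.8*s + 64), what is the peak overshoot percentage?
Standard form: ωn²/(s²+2ζωn·s+ωn²) → ωn = 8, ζ = 1.3.
ζ ≥ 1, so the response is non-oscillatory: peak overshoot = 0%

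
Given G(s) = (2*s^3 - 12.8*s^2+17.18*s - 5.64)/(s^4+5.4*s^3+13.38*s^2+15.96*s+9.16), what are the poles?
Set denominator = 0: s^4 + 5.4*s^3 + 13.38*s^2 + 15.96*s + 9.16 = (s^2 + 3.4*s + 4.58)(s^2 + 2*s + 2) = 0 → Poles: -1 + 1j, -1 - 1j, -1.7 + 1.3j, -1.7 - 1.3j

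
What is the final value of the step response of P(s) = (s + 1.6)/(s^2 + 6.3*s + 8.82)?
FVT: lim_{t→∞} y(t) = lim_{s→0} s*Y(s) where Y(s) = P(s)/s.
= lim_{s→0} P(s) = P(0) = num(0)/den(0) = 1.6/8.82 = 0.1814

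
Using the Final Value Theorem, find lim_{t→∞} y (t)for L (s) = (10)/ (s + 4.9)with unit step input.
FVT: lim_{t→∞} y(t) = lim_{s→0} s*Y(s) where Y(s) = L(s)/s.
= lim_{s→0} L(s) = L(0) = num(0)/den(0) = 10/4.9 = 2.041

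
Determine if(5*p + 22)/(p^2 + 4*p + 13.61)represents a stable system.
Denominator: p^2 + 4*p + 13.61. Poles: -2 + 3.1j, -2 - 3.1j. All Re(p)<0: Yes (stable)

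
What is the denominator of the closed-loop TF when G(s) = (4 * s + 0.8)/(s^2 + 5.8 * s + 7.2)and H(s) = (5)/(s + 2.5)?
Characteristic poly = G_den * H_den + G_num * H_num = (s^3 + 8.3*s^2 + 21.7*s + 18) + (20*s + 4) = s^3 + 8.3*s^2 + 41.7*s + 22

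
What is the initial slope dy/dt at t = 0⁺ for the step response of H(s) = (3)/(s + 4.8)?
IVT: y'(0⁺) = lim_{s→∞} s²·Y(s) = lim_{s→∞} s·H(s).
deg(num) = 0, deg(den) = 1, relative degree = 1, so s·H(s) → (leading num)/(leading den) = 3/1 = 3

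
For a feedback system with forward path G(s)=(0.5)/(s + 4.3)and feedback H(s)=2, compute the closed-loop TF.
Closed-loop T = G/(1+GH).
Numerator: G_num * H_den = 0.5.
Denominator: G_den * H_den + G_num * H_num = (s + 4.3) + (1) = s + 5.3.
T(s) = (0.5)/(s + 5.3)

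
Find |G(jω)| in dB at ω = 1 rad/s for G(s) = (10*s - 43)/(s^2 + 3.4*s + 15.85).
Substitute s = j*1: G(j1) = -2.60489 + 1.26981j.
|G(j1)| = sqrt(Re² + Im²) = 2.898.
20*log₁₀(2.898) = 9.24 dB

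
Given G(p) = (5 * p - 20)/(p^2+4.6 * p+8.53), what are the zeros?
Set numerator = 0: 5*p - 20 = 0 → Zeros: 4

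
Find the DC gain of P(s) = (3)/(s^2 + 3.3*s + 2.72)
DC gain = P(0) = num(0)/den(0) = 3/2.72 = 1.103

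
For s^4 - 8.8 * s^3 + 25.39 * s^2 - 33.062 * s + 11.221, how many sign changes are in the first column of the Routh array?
Routh array:
s^4: [1, 25.39, 11.221]; s^3: [-8.8, -33.062]; s^2: [21.633, 11.221]; s^1: [-28.4974]; s^0: [11.221]
First column: [1, -8.8, 21.633, -28.4974, 11.221]. Sign changes = 4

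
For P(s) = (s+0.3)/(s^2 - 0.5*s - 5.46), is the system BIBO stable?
Denominator: s^2 - 0.5*s - 5.46 = (s - 2.6)(s + 2.1). Poles: -2.1, 2.6. All Re(p)<0: No (unstable)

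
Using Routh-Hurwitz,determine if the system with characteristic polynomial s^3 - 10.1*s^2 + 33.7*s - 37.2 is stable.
Routh array:
s^3: [1, 33.7]; s^2: [-10.1, -37.2]; s^1: [30.0168]; s^0: [-37.2]
First column: [1, -10.1, 30.0168, -37.2]. Sign changes = 3.
No, unstable (3 RHP root(s))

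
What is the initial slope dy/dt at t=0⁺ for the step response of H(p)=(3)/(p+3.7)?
IVT: y'(0⁺) = lim_{p→∞} p²·Y(p) = lim_{p→∞} p·H(p).
deg(num) = 0, deg(den) = 1, relative degree = 1, so p·H(p) → (leading num)/(leading den) = 3/1 = 3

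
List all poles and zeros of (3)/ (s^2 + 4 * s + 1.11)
Set denominator = 0: s^2 + 4*s + 1.11 = (s + 3.7)(s + 0.3) = 0 → Poles: -0.3, -3.7
Numerator is a nonzero constant (3) → Zeros: none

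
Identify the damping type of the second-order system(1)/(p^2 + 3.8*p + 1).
Standard form: ωn²/(p²+2ζωn·p+ωn²) gives ωn=1, ζ=1.9.
Overdamped (ζ = 1.9 > 1)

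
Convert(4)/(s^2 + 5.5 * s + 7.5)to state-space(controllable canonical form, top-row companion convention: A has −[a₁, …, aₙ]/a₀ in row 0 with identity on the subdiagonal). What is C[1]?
Reachable canonical form: C = numerator coefficients (right-aligned, zero-padded to length n).
num = 4, C = [[0, 4]].
C[1] = 4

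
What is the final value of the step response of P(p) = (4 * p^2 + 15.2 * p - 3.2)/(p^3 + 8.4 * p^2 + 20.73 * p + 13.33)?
FVT: lim_{t→∞} y(t) = lim_{p→0} p*Y(p) where Y(p) = P(p)/p.
= lim_{p→0} P(p) = P(0) = num(0)/den(0) = -3.2/13.33 = -0.2401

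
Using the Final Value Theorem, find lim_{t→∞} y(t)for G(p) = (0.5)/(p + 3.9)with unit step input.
FVT: lim_{t→∞} y(t) = lim_{p→0} p*Y(p) where Y(p) = G(p)/p.
= lim_{p→0} G(p) = G(0) = num(0)/den(0) = 0.5/3.9 = 0.1282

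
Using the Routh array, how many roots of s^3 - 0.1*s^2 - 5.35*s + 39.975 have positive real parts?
Routh array:
s^3: [1, -5.35]; s^2: [-0.1, 39.975]; s^1: [394.4]; s^0: [39.975]
First column: [1, -0.1, 394.4, 39.975]. Sign changes = RHP roots = 2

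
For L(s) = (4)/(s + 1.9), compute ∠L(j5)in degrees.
Substitute s = j*5: L(j5) = 0.265641 - 0.699056j.
∠L(j5) = atan2(Im, Re) = atan2(-0.699056, 0.265641) = -69.19°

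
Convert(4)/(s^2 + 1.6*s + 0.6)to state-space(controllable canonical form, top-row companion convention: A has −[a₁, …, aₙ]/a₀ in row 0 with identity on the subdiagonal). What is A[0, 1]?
Reachable canonical form for den = s^2 + 1.6*s + 0.6: top row of A = -[a₁,a₂,...,aₙ]/a₀, ones on the subdiagonal, zeros elsewhere.
A = [[-1.6, -0.6], [1, 0]].
A[0,1] = -0.6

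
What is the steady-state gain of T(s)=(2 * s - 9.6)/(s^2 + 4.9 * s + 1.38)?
DC gain = T(0) = num(0)/den(0) = -9.6/1.38 = -6.957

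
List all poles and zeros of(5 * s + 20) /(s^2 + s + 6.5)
Set denominator = 0: s^2 + s + 6.5 = 0 → Poles: -0.5 + 2.5j, -0.5 - 2.5j
Set numerator = 0: 5*s + 20 = 0 → Zeros: -4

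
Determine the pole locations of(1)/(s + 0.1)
Set denominator = 0: s + 0.1 = 0 → Poles: -0.1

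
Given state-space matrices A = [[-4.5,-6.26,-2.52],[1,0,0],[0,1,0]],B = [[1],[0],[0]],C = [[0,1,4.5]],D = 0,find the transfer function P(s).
P(s) = C(sI - A)⁻¹B + D.
Characteristic polynomial det(sI - A) = s^3 + 4.5*s^2 + 6.26*s + 2.52.
Numerator from C·adj(sI-A)·B + D·det(sI-A) = s + 4.5.
P(s) = (s + 4.5)/(s^3 + 4.5*s^2 + 6.26*s + 2.52)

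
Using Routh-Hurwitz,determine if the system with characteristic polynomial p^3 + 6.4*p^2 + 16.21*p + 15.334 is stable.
Routh array:
p^3: [1, 16.21]; p^2: [6.4, 15.334]; p^1: [13.8141]; p^0: [15.334]
First column: [1, 6.4, 13.8141, 15.334]. Sign changes = 0.
Yes, stable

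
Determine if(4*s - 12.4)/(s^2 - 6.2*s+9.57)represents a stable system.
Denominator: s^2 - 6.2*s + 9.57 = (s - 3.3)(s - 2.9). Poles: 2.9, 3.3. All Re(p)<0: No (unstable)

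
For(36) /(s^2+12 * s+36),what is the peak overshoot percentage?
Standard form: ωn²/(s²+2ζωn·s+ωn²) → ωn = 6, ζ = 1.
ζ ≥ 1, so the response is non-oscillatory: peak overshoot = 0%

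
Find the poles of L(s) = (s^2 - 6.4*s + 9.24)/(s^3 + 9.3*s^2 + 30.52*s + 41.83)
Set denominator = 0: s^3 + 9.3*s^2 + 30.52*s + 41.83 = (s + 4.7)(s^2 + 4.6*s + 8.9) = 0 → Poles: -2.3 + 1.9j, -2.3 - 1.9j, -4.7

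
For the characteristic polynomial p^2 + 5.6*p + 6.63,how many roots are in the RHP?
p^2 + 5.6*p + 6.63 = (p + 3.9)(p + 1.7). Poles: -1.7, -3.9. RHP poles (Re>0): 0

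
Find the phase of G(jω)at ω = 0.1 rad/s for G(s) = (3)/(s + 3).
Substitute s = j*0.1: G(j0.1) = 0.99889 - 0.0332963j.
∠G(j0.1) = atan2(Im, Re) = atan2(-0.0332963, 0.99889) = -1.91°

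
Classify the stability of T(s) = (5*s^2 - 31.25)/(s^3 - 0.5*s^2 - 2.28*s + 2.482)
Denominator: s^3 - 0.5*s^2 - 2.28*s + 2.482 = (s + 1.7)(s^2 - 2.2*s + 1.46). Poles: -1.7, 1.1 + 0.5j, 1.1 - 0.5j. Unstable (2 pole(s) in RHP)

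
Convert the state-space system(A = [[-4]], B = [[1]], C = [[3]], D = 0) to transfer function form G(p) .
G(p) = C(pI - A)⁻¹B + D.
Characteristic polynomial det(pI - A) = p + 4.
Numerator from C·adj(pI-A)·B + D·det(pI-A) = 3.
G(p) = (3)/(p + 4)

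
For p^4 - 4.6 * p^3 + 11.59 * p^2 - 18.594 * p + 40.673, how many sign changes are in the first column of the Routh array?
Routh array:
p^4: [1, 11.59, 40.673]; p^3: [-4.6, -18.594]; p^2: [7.54783, 40.673]; p^1: [6.19404]; p^0: [40.673]
First column: [1, -4.6, 7.54783, 6.19404, 40.673]. Sign changes = 2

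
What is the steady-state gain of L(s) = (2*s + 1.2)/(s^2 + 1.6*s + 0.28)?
DC gain = L(0) = num(0)/den(0) = 1.2/0.28 = 4.286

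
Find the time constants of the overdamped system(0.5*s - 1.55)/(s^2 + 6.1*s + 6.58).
Overdamped: real poles at -4.7, -1.4. τ = -1/pole → τ₁ = 0.2128, τ₂ = 0.7143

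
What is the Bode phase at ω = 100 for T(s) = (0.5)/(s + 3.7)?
Substitute s = j*100: T(j100) = 0.000184747 - 0.00499316j.
∠T(j100) = atan2(Im, Re) = atan2(-0.00499316, 0.000184747) = -87.88°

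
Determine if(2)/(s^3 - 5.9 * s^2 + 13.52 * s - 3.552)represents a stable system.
Denominator: s^3 - 5.9*s^2 + 13.52*s - 3.552 = (s - 0.3)(s^2 - 5.6*s + 11.84). Poles: 0.3, 2.8 + 2j, 2.8 - 2j. All Re(p)<0: No (unstable)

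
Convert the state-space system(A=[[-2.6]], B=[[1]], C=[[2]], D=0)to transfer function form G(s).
G(s) = C(sI - A)⁻¹B + D.
Characteristic polynomial det(sI - A) = s + 2.6.
Numerator from C·adj(sI-A)·B + D·det(sI-A) = 2.
G(s) = (2)/(s + 2.6)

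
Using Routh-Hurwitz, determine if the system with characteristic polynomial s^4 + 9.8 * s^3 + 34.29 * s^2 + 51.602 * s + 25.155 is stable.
Routh array:
s^4: [1, 34.29, 25.155]; s^3: [9.8, 51.602]; s^2: [29.0245, 25.155]; s^1: [43.1085]; s^0: [25.155]
First column: [1, 9.8, 29.0245, 43.1085, 25.155]. Sign changes = 0.
Yes, stable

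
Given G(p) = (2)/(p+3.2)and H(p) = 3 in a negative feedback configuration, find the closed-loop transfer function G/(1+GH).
Closed-loop T = G/(1+GH).
Numerator: G_num * H_den = 2.
Denominator: G_den * H_den + G_num * H_num = (p + 3.2) + (6) = p + 9.2.
T(p) = (2)/(p + 9.2)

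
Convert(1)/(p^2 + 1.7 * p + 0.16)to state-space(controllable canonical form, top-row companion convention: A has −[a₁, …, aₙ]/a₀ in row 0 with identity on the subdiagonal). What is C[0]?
Reachable canonical form: C = numerator coefficients (right-aligned, zero-padded to length n).
num = 1, C = [[0, 1]].
C[0] = 0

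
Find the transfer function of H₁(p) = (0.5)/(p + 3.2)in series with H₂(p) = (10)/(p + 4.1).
Series: H = H₁ · H₂ = (n₁·n₂)/(d₁·d₂).
Num: n₁·n₂ = 5. Den: d₁·d₂ = p^2 + 7.3*p + 13.12.
H(p) = (5)/(p^2 + 7.3*p + 13.12)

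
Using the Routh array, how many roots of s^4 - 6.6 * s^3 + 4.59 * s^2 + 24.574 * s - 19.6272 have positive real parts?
Routh array:
s^4: [1, 4.59, -19.6272]; s^3: [-6.6, 24.574]; s^2: [8.31333, -19.6272]; s^1: [8.99186]; s^0: [-19.6272]
First column: [1, -6.6, 8.31333, 8.99186, -19.6272]. Sign changes = RHP roots = 3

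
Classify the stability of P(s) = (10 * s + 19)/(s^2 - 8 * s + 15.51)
Denominator: s^2 - 8*s + 15.51 = (s - 4.7)(s - 3.3). Poles: 3.3, 4.7. Unstable (2 pole(s) in RHP)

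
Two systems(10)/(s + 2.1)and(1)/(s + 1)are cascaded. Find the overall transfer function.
Series: H = H₁ · H₂ = (n₁·n₂)/(d₁·d₂).
Num: n₁·n₂ = 10. Den: d₁·d₂ = s^2 + 3.1*s + 2.1.
H(s) = (10)/(s^2 + 3.1*s + 2.1)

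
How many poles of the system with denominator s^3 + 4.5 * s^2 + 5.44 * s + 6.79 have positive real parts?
s^3 + 4.5*s^2 + 5.44*s + 6.79 = (s + 3.5)(s^2 + s + 1.94). Poles: -0.5 + 1.3j, -0.5 - 1.3j, -3.5. RHP poles (Re>0): 0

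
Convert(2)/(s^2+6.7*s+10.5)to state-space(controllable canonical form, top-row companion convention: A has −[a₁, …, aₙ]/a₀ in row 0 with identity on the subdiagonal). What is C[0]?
Reachable canonical form: C = numerator coefficients (right-aligned, zero-padded to length n).
num = 2, C = [[0, 2]].
C[0] = 0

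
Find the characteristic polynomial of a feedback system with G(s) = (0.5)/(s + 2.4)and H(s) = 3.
Characteristic poly = G_den * H_den + G_num * H_num = (s + 2.4) + (1.5) = s + 3.9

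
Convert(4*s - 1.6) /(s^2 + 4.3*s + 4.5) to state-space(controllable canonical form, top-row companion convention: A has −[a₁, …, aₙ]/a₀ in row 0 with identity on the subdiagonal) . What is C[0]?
Reachable canonical form: C = numerator coefficients (right-aligned, zero-padded to length n).
num = 4*s - 1.6, C = [[4, -1.6]].
C[0] = 4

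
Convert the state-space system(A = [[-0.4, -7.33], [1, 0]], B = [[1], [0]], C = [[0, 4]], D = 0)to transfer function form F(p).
F(p) = C(pI - A)⁻¹B + D.
Characteristic polynomial det(pI - A) = p^2 + 0.4*p + 7.33.
Numerator from C·adj(pI-A)·B + D·det(pI-A) = 4.
F(p) = (4)/(p^2 + 0.4*p + 7.33)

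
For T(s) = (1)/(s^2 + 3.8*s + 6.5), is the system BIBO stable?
Denominator: s^2 + 3.8*s + 6.5. Poles: -1.9 + 1.7j, -1.9 - 1.7j. All Re(p)<0: Yes (stable)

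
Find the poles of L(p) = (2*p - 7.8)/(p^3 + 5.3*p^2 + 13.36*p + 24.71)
Set denominator = 0: p^3 + 5.3*p^2 + 13.36*p + 24.71 = (p + 3.5)(p^2 + 1.8*p + 7.06) = 0 → Poles: -0.9 + 2.5j, -0.9 - 2.5j, -3.5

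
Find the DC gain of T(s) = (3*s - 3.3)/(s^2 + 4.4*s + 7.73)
DC gain = T(0) = num(0)/den(0) = -3.3/7.73 = -0.4269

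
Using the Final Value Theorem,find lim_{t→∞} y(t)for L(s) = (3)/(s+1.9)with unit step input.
FVT: lim_{t→∞} y(t) = lim_{s→0} s*Y(s) where Y(s) = L(s)/s.
= lim_{s→0} L(s) = L(0) = num(0)/den(0) = 3/1.9 = 1.579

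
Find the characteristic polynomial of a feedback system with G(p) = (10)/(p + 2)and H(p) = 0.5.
Characteristic poly = G_den * H_den + G_num * H_num = (p + 2) + (5) = p + 7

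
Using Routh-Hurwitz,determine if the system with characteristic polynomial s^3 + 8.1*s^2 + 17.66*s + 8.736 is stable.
Routh array:
s^3: [1, 17.66]; s^2: [8.1, 8.736]; s^1: [16.5815]; s^0: [8.736]
First column: [1, 8.1, 16.5815, 8.736]. Sign changes = 0.
Yes, stable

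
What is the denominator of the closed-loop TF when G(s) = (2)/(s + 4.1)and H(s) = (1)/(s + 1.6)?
Characteristic poly = G_den * H_den + G_num * H_num = (s^2 + 5.7*s + 6.56) + (2) = s^2 + 5.7*s + 8.56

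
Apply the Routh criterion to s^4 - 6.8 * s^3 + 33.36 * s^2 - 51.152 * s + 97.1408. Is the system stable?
Routh array:
s^4: [1, 33.36, 97.1408]; s^3: [-6.8, -51.152]; s^2: [25.8376, 97.1408]; s^1: [-25.5863]; s^0: [97.1408]
First column: [1, -6.8, 25.8376, -25.5863, 97.1408]. Sign changes = 4.
No, unstable (4 RHP root(s))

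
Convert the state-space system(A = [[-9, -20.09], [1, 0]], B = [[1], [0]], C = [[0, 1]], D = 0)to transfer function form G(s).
G(s) = C(sI - A)⁻¹B + D.
Characteristic polynomial det(sI - A) = s^2 + 9*s + 20.09.
Numerator from C·adj(sI-A)·B + D·det(sI-A) = 1.
G(s) = (1)/(s^2 + 9*s + 20.09)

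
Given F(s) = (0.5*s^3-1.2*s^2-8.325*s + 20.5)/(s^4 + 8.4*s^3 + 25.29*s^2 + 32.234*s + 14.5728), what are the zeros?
Set numerator = 0: 0.5*s^3 - 1.2*s^2 - 8.325*s + 20.5 = 0.5*(s - 2.5)(s + 4.1)(s - 4) = 0 → Zeros: -4.1, 2.5, 4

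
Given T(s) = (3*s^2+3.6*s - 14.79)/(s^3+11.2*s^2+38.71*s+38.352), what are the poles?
Set denominator = 0: s^3 + 11.2*s^2 + 38.71*s + 38.352 = (s + 4.8)(s + 1.7)(s + 4.7) = 0 → Poles: -1.7, -4.7, -4.8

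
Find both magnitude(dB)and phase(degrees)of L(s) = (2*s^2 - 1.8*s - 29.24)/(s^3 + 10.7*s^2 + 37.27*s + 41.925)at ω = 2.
Substitute s = j*2: L(j2) = -0.0467351 + 0.560278j.
|L| = 20*log₁₀(sqrt(Re²+Im²)) = -5.00 dB.
∠L = atan2(Im, Re) = 94.77°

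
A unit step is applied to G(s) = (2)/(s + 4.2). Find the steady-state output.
FVT: lim_{t→∞} y(t) = lim_{s→0} s*Y(s) where Y(s) = G(s)/s.
= lim_{s→0} G(s) = G(0) = num(0)/den(0) = 2/4.2 = 0.4762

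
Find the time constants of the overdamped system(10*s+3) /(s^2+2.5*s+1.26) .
Overdamped: real poles at -0.7, -1.8. τ = -1/pole → τ₁ = 1.429, τ₂ = 0.5556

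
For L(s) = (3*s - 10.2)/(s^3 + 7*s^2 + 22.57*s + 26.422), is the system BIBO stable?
Denominator: s^3 + 7*s^2 + 22.57*s + 26.422 = (s + 2.2)(s^2 + 4.8*s + 12.01). Poles: -2.2, -2.4 + 2.5j, -2.4 - 2.5j. All Re(p)<0: Yes (stable)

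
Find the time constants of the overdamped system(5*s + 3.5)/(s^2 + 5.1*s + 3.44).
Overdamped: real poles at -4.3, -0.8. τ = -1/pole → τ₁ = 0.2326, τ₂ = 1.25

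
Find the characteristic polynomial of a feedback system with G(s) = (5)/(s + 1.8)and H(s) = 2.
Characteristic poly = G_den * H_den + G_num * H_num = (s + 1.8) + (10) = s + 11.8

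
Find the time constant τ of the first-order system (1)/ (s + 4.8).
First-order system: τ = -1/pole. Pole = -4.8. τ = -1/(-4.8) = 0.2083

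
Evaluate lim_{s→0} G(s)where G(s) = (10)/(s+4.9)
DC gain = G(0) = num(0)/den(0) = 10/4.9 = 2.041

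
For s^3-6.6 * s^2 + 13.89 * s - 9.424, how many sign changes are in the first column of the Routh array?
Routh array:
s^3: [1, 13.89]; s^2: [-6.6, -9.424]; s^1: [12.4621]; s^0: [-9.424]
First column: [1, -6.6, 12.4621, -9.424]. Sign changes = 3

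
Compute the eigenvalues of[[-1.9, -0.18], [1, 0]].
Eigenvalues solve det(λI - A) = 0.
Characteristic polynomial: λ^2 + 1.9*λ + 0.18 = 0.
Factor: (λ + 0.1)(λ + 1.8) = 0.
Roots: -0.1, -1.8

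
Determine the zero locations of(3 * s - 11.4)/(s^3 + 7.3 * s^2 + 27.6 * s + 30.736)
Set numerator = 0: 3*s - 11.4 = 0 → Zeros: 3.8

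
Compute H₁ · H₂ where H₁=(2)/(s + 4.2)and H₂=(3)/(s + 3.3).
Series: H = H₁ · H₂ = (n₁·n₂)/(d₁·d₂).
Num: n₁·n₂ = 6. Den: d₁·d₂ = s^2 + 7.5*s + 13.86.
H(s) = (6)/(s^2 + 7.5*s + 13.86)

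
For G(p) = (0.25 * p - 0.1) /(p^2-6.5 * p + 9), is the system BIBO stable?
Denominator: p^2 - 6.5*p + 9 = (p - 4.5)(p - 2). Poles: 2, 4.5. All Re(p)<0: No (unstable)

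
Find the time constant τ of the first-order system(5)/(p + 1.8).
First-order system: τ = -1/pole. Pole = -1.8. τ = -1/(-1.8) = 0.5556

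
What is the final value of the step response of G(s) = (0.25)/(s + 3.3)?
FVT: lim_{t→∞} y(t) = lim_{s→0} s*Y(s) where Y(s) = G(s)/s.
= lim_{s→0} G(s) = G(0) = num(0)/den(0) = 0.25/3.3 = 0.07576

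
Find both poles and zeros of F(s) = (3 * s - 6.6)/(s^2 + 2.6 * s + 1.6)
Set denominator = 0: s^2 + 2.6*s + 1.6 = (s + 1.6)(s + 1) = 0 → Poles: -1, -1.6
Set numerator = 0: 3*s - 6.6 = 0 → Zeros: 2.2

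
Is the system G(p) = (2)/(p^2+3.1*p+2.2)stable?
Denominator: p^2 + 3.1*p + 2.2 = (p + 1.1)(p + 2). Poles: -1.1, -2. All Re(p)<0: Yes (stable)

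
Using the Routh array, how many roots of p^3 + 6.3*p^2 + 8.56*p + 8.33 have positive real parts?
Routh array:
p^3: [1, 8.56]; p^2: [6.3, 8.33]; p^1: [7.23778]; p^0: [8.33]
First column: [1, 6.3, 7.23778, 8.33]. Sign changes = RHP roots = 0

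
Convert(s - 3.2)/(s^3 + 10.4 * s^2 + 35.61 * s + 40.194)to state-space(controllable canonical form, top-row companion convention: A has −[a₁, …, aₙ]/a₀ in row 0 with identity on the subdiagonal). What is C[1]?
Reachable canonical form: C = numerator coefficients (right-aligned, zero-padded to length n).
num = s - 3.2, C = [[0, 1, -3.2]].
C[1] = 1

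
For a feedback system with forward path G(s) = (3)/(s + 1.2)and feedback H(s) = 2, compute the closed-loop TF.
Closed-loop T = G/(1+GH).
Numerator: G_num * H_den = 3.
Denominator: G_den * H_den + G_num * H_num = (s + 1.2) + (6) = s + 7.2.
T(s) = (3)/(s + 7.2)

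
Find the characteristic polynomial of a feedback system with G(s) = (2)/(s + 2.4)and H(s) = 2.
Characteristic poly = G_den * H_den + G_num * H_num = (s + 2.4) + (4) = s + 6.4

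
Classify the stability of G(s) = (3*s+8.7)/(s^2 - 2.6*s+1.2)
Denominator: s^2 - 2.6*s + 1.2 = (s - 0.6)(s - 2). Poles: 0.6, 2. Unstable (2 pole(s) in RHP)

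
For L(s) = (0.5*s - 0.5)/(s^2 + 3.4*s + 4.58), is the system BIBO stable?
Denominator: s^2 + 3.4*s + 4.58. Poles: -1.7 + 1.3j, -1.7 - 1.3j. All Re(p)<0: Yes (stable)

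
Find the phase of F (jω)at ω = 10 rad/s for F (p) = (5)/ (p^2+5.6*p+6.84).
Substitute p = j*10: F(j10) = -0.0394252 - 0.0236991j.
∠F(j10) = atan2(Im, Re) = atan2(-0.0236991, -0.0394252) = -148.99°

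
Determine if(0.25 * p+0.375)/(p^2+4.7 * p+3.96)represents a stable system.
Denominator: p^2 + 4.7*p + 3.96 = (p + 3.6)(p + 1.1). Poles: -1.1, -3.6. All Re(p)<0: Yes (stable)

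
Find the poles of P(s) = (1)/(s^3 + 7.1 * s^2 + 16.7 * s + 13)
Set denominator = 0: s^3 + 7.1*s^2 + 16.7*s + 13 = (s + 2.6)(s + 2)(s + 2.5) = 0 → Poles: -2, -2.5, -2.6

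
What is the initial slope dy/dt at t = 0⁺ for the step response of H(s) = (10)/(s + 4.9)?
IVT: y'(0⁺) = lim_{s→∞} s²·Y(s) = lim_{s→∞} s·H(s).
deg(num) = 0, deg(den) = 1, relative degree = 1, so s·H(s) → (leading num)/(leading den) = 10/1 = 10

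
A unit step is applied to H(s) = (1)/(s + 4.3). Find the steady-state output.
FVT: lim_{t→∞} y(t) = lim_{s→0} s*Y(s) where Y(s) = H(s)/s.
= lim_{s→0} H(s) = H(0) = num(0)/den(0) = 1/4.3 = 0.2326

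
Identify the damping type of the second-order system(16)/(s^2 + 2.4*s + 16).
Standard form: ωn²/(s²+2ζωn·s+ωn²) gives ωn=4, ζ=0.3.
Underdamped (ζ = 0.3 < 1)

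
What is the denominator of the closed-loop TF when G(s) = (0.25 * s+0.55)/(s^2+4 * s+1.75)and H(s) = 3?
Characteristic poly = G_den * H_den + G_num * H_num = (s^2 + 4*s + 1.75) + (0.75*s + 1.65) = s^2 + 4.75*s + 3.4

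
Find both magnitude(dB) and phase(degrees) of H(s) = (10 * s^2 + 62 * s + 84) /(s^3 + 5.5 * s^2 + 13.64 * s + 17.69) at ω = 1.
Substitute s = j*1: H(j1) = 5.46669 - 0.58236j.
|H| = 20*log₁₀(sqrt(Re²+Im²)) = 14.80 dB.
∠H = atan2(Im, Re) = -6.08°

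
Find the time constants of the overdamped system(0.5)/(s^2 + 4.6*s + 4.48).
Overdamped: real poles at -3.2, -1.4. τ = -1/pole → τ₁ = 0.3125, τ₂ = 0.7143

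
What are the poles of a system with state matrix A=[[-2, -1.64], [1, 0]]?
Eigenvalues solve det(λI - A) = 0.
Characteristic polynomial: λ^2 + 2*λ + 1.64 = 0.
Roots: -1 + 0.8j, -1 - 0.8j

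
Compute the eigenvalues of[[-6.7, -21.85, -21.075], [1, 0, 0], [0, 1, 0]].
Eigenvalues solve det(λI - A) = 0.
Characteristic polynomial: λ^3 + 6.7*λ^2 + 21.85*λ + 21.075 = 0.
Factor: (λ + 1.5)(λ^2 + 5.2*λ + 14.05) = 0.
Roots: -1.5, -2.6 + 2.7j, -2.6 - 2.7j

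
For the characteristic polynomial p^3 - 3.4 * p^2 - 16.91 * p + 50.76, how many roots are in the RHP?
p^3 - 3.4*p^2 - 16.91*p + 50.76 = (p - 2.7)(p - 4.7)(p + 4). Poles: -4, 2.7, 4.7. RHP poles (Re>0): 2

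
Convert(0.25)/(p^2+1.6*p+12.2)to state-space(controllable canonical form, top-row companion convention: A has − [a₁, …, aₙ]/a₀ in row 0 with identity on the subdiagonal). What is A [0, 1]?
Reachable canonical form for den = p^2 + 1.6*p + 12.2: top row of A = -[a₁,a₂,...,aₙ]/a₀, ones on the subdiagonal, zeros elsewhere.
A = [[-1.6, -12.2], [1, 0]].
A[0,1] = -12.2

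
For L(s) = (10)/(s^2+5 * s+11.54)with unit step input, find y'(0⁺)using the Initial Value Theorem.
IVT: y'(0⁺) = lim_{s→∞} s²·Y(s) = lim_{s→∞} s·L(s).
deg(num) = 0, deg(den) = 2, relative degree = 2 ≥ 2, so s·L(s) → 0. Initial slope = 0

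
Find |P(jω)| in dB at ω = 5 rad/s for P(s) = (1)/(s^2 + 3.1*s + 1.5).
Substitute s = j*5: P(j5) = -0.029653 - 0.0195584j.
|P(j5)| = sqrt(Re² + Im²) = 0.03552.
20*log₁₀(0.03552) = -28.99 dB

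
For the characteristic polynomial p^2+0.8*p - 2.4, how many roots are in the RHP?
p^2 + 0.8*p - 2.4 = (p - 1.2)(p + 2). Poles: -2, 1.2. RHP poles (Re>0): 1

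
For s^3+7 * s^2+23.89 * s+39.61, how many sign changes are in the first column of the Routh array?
Routh array:
s^3: [1, 23.89]; s^2: [7, 39.61]; s^1: [18.2314]; s^0: [39.61]
First column: [1, 7, 18.2314, 39.61]. Sign changes = 0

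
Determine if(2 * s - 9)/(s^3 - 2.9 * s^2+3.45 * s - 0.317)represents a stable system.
Denominator: s^3 - 2.9*s^2 + 3.45*s - 0.317 = (s - 0.1)(s^2 - 2.8*s + 3.17). Poles: 0.1, 1.4 + 1.1j, 1.4 - 1.1j. All Re(p)<0: No (unstable)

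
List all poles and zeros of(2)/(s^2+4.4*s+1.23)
Set denominator = 0: s^2 + 4.4*s + 1.23 = (s + 0.3)(s + 4.1) = 0 → Poles: -0.3, -4.1
Numerator is a nonzero constant (2) → Zeros: none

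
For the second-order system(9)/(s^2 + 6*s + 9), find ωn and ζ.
Standard form: ωn²/(s²+2ζωn·s+ωn²).
const=9=ωn² → ωn=3, s coeff=6=2ζωn → ζ=1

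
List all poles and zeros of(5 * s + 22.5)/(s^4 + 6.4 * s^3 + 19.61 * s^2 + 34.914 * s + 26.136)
Set denominator = 0: s^4 + 6.4*s^3 + 19.61*s^2 + 34.914*s + 26.136 = (s + 2.4)(s + 1.8)(s^2 + 2.2*s + 6.05) = 0 → Poles: -1.1 + 2.2j, -1.1 - 2.2j, -1.8, -2.4
Set numerator = 0: 5*s + 22.5 = 0 → Zeros: -4.5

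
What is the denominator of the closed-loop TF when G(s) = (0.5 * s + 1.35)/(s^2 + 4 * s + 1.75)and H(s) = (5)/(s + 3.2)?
Characteristic poly = G_den * H_den + G_num * H_num = (s^3 + 7.2*s^2 + 14.55*s + 5.6) + (2.5*s + 6.75) = s^3 + 7.2*s^2 + 17.05*s + 12.35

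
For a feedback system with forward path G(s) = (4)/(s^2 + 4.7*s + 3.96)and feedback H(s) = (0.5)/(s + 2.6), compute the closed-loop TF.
Closed-loop T = G/(1+GH).
Numerator: G_num * H_den = 4*s + 10.4.
Denominator: G_den * H_den + G_num * H_num = (s^3 + 7.3*s^2 + 16.18*s + 10.296) + (2) = s^3 + 7.3*s^2 + 16.18*s + 12.296.
T(s) = (4*s + 10.4)/(s^3 + 7.3*s^2 + 16.18*s + 12.296)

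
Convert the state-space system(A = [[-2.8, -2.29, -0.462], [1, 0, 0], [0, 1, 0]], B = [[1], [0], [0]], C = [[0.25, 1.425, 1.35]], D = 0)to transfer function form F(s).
F(s) = C(sI - A)⁻¹B + D.
Characteristic polynomial det(sI - A) = s^3 + 2.8*s^2 + 2.29*s + 0.462.
Numerator from C·adj(sI-A)·B + D·det(sI-A) = 0.25*s^2 + 1.425*s + 1.35.
F(s) = (0.25*s^2 + 1.425*s + 1.35)/(s^3 + 2.8*s^2 + 2.29*s + 0.462)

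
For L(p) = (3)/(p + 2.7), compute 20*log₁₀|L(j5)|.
Substitute p = j*5: L(j5) = 0.250852 - 0.46454j.
|L(j5)| = sqrt(Re² + Im²) = 0.5279.
20*log₁₀(0.5279) = -5.55 dB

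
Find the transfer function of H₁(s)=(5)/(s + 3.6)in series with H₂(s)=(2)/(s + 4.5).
Series: H = H₁ · H₂ = (n₁·n₂)/(d₁·d₂).
Num: n₁·n₂ = 10. Den: d₁·d₂ = s^2 + 8.1*s + 16.2.
H(s) = (10)/(s^2 + 8.1*s + 16.2)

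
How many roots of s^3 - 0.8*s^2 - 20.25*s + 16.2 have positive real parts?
Factor: s^3 - 0.8*s^2 - 20.25*s + 16.2 = (s - 0.8)(s - 4.5)(s + 4.5).
Roots: -4.5, 0.8, 4.5.
RHP roots (Re>0): 2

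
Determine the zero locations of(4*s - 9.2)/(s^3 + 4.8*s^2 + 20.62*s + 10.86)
Set numerator = 0: 4*s - 9.2 = 0 → Zeros: 2.3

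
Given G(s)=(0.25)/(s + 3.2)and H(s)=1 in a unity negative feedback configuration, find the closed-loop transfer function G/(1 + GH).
Closed-loop T = G/(1+GH).
Numerator: G_num * H_den = 0.25.
Denominator: G_den * H_den + G_num * H_num = (s + 3.2) + (0.25) = s + 3.45.
T(s) = (0.25)/(s + 3.45)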